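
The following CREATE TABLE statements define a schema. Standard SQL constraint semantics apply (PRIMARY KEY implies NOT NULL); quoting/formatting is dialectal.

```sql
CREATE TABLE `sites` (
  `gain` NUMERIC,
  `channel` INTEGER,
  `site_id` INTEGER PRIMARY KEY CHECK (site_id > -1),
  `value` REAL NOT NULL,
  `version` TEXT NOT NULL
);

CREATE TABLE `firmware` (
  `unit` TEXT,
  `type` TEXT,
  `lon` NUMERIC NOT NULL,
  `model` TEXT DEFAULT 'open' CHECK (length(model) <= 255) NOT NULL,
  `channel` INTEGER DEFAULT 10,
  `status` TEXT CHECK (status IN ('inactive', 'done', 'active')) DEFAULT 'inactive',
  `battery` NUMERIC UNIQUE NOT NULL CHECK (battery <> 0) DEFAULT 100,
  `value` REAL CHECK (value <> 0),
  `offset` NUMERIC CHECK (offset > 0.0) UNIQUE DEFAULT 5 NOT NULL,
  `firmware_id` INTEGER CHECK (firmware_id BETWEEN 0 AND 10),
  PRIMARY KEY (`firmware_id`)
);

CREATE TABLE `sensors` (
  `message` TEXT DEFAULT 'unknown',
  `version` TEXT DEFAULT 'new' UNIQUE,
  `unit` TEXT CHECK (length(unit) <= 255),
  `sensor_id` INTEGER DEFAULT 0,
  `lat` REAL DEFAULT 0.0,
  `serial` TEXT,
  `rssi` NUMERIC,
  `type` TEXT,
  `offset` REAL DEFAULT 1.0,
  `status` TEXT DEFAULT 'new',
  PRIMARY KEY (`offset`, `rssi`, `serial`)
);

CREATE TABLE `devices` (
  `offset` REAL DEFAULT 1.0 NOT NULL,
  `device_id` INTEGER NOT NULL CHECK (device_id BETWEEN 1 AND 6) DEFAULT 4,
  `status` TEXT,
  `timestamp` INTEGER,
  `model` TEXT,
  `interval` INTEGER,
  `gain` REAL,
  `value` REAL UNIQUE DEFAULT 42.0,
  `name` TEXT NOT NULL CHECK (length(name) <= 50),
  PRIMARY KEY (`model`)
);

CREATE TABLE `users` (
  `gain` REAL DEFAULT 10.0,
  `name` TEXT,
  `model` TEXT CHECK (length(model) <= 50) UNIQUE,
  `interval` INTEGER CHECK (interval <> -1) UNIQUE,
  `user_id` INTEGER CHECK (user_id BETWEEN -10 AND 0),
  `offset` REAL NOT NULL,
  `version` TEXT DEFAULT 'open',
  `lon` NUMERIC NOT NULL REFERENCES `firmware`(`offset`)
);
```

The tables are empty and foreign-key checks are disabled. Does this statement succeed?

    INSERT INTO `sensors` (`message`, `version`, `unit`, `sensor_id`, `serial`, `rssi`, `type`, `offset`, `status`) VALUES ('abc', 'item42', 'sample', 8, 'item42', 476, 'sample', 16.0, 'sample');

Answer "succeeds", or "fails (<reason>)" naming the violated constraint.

succeeds

NOT NULL columns: offset is supplied; rssi is supplied; serial is supplied.
CHECK constraints: 'sample' satisfies (length(unit) <= 255).
No constraint is violated.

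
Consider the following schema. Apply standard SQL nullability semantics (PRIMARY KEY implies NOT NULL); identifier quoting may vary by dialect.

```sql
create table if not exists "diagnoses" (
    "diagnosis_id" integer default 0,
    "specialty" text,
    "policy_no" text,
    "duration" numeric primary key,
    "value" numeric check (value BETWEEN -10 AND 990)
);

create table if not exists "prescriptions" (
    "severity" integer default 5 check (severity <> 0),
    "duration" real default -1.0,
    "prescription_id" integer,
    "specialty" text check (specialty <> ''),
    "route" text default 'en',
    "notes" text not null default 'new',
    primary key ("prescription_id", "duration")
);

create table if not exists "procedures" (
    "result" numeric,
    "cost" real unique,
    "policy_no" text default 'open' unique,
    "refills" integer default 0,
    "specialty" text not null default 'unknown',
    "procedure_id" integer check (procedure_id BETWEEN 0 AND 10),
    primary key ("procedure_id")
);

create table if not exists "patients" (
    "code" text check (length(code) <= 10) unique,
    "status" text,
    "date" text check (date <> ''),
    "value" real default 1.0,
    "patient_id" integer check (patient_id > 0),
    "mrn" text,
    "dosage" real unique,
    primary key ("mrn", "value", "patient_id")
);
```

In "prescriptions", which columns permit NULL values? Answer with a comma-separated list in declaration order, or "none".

- severity: CHECK does not forbid NULL (a CHECK constraint passes when its expression is NULL) → nullable.
- duration: part of the PRIMARY KEY, which implies NOT NULL → not nullable.
- prescription_id: part of the PRIMARY KEY, which implies NOT NULL → not nullable.
- specialty: CHECK does not forbid NULL (a CHECK constraint passes when its expression is NULL) → nullable.
- route: DEFAULT only fills an omitted column; an explicit NULL is still allowed → nullable.
- notes: declared NOT NULL → not nullable.

severity, specialty, route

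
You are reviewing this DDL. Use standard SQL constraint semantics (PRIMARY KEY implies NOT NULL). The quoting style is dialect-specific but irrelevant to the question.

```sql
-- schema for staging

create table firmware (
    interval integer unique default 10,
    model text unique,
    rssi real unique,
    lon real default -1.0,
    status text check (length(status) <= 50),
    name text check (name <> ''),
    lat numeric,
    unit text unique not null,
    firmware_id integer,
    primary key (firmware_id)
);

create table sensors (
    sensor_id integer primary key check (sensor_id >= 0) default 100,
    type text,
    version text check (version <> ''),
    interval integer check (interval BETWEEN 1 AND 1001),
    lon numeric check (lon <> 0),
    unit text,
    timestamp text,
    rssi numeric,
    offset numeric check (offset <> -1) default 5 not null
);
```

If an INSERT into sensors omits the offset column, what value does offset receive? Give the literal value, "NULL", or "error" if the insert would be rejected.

offset has an explicit DEFAULT 5.
When the column is omitted from an INSERT, that default is used.

5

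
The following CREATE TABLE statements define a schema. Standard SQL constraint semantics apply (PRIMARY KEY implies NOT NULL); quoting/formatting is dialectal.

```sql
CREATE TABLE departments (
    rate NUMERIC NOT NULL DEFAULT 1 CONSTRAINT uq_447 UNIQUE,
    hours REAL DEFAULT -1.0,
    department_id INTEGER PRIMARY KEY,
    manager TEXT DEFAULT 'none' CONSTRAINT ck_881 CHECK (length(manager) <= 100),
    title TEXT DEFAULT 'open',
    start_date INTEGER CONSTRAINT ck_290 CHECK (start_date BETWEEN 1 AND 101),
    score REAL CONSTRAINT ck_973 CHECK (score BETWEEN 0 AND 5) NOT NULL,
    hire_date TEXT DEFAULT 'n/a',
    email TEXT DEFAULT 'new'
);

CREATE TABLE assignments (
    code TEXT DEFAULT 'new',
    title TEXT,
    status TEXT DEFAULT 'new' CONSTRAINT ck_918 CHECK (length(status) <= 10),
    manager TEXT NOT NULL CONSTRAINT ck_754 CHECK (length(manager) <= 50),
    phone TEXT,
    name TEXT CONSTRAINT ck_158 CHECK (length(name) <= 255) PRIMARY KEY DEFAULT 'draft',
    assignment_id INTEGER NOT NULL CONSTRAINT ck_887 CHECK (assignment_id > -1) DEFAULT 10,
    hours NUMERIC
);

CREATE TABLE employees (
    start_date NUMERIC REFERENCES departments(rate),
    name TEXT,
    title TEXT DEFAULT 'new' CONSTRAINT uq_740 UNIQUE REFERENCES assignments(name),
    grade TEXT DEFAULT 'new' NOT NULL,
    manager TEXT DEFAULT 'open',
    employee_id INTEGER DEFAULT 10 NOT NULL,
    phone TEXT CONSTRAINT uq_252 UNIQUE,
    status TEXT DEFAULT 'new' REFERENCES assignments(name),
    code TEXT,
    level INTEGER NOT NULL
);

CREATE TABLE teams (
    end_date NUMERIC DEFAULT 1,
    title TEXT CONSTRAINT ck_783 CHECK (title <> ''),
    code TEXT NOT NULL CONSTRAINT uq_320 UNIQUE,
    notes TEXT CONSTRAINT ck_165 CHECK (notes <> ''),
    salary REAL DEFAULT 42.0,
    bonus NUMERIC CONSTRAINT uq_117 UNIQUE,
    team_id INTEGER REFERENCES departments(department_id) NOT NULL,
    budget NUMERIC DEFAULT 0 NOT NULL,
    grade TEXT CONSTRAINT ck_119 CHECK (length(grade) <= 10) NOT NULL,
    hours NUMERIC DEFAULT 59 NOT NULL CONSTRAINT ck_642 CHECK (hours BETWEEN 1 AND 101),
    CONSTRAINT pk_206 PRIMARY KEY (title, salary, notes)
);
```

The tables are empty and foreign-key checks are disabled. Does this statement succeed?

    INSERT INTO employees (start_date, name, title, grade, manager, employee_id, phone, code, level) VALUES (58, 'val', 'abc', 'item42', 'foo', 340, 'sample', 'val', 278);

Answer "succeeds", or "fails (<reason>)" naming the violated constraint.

NOT NULL columns: employee_id is supplied; grade is supplied; level is supplied.
No constraint is violated.

succeeds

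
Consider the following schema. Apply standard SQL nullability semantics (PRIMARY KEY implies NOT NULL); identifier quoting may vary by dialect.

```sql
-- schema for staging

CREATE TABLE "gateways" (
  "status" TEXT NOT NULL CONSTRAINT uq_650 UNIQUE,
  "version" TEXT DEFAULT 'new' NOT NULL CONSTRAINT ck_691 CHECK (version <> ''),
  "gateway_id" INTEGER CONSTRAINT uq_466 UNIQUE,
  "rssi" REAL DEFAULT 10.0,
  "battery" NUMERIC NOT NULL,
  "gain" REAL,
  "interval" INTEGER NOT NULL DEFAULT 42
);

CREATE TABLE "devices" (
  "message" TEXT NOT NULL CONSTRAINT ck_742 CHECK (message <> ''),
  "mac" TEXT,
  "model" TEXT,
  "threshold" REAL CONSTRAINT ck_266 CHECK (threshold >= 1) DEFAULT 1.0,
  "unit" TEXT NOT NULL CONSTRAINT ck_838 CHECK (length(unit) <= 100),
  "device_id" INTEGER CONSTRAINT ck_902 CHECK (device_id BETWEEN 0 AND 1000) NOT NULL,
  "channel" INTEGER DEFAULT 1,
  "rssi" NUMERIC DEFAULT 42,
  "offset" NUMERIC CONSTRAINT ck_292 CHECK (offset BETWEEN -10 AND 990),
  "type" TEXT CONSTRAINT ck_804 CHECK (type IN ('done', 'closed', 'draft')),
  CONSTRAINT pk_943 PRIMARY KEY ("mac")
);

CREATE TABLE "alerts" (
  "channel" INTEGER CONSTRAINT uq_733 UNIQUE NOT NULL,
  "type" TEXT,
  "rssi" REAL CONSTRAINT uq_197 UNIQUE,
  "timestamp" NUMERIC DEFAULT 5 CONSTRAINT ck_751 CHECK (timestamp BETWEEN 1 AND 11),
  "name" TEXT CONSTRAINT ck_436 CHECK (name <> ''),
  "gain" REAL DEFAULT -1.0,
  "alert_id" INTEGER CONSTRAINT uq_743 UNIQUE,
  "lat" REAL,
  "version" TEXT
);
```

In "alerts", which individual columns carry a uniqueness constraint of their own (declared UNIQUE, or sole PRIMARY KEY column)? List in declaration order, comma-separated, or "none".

channel, rssi, alert_id

- channel: declared UNIQUE → unique.
- type: no UNIQUE or single-column PK constraint.
- rssi: declared UNIQUE → unique.
- timestamp: no UNIQUE or single-column PK constraint.
- name: no UNIQUE or single-column PK constraint.
- gain: no UNIQUE or single-column PK constraint.
- alert_id: declared UNIQUE → unique.
- lat: no UNIQUE or single-column PK constraint.
- version: no UNIQUE or single-column PK constraint.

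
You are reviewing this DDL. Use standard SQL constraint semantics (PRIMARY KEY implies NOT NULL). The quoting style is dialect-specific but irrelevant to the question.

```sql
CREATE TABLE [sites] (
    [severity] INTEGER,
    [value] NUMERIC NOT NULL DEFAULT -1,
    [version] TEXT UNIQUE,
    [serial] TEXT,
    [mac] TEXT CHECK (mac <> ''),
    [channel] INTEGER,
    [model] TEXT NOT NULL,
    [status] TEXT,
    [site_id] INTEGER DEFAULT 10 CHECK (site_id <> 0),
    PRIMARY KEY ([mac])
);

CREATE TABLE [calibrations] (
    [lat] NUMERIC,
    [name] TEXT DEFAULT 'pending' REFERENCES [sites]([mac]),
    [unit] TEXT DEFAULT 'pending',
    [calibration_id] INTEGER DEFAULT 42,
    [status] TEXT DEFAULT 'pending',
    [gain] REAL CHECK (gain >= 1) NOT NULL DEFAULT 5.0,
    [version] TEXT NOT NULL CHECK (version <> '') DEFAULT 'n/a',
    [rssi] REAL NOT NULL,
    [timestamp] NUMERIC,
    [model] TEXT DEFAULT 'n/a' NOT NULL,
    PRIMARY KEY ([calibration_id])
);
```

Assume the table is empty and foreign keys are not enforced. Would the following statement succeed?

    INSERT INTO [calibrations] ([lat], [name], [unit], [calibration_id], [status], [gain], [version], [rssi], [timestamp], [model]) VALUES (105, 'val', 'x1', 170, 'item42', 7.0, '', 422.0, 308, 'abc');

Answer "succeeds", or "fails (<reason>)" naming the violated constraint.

The value '' for version violates CHECK (version <> '').

fails (CHECK on version)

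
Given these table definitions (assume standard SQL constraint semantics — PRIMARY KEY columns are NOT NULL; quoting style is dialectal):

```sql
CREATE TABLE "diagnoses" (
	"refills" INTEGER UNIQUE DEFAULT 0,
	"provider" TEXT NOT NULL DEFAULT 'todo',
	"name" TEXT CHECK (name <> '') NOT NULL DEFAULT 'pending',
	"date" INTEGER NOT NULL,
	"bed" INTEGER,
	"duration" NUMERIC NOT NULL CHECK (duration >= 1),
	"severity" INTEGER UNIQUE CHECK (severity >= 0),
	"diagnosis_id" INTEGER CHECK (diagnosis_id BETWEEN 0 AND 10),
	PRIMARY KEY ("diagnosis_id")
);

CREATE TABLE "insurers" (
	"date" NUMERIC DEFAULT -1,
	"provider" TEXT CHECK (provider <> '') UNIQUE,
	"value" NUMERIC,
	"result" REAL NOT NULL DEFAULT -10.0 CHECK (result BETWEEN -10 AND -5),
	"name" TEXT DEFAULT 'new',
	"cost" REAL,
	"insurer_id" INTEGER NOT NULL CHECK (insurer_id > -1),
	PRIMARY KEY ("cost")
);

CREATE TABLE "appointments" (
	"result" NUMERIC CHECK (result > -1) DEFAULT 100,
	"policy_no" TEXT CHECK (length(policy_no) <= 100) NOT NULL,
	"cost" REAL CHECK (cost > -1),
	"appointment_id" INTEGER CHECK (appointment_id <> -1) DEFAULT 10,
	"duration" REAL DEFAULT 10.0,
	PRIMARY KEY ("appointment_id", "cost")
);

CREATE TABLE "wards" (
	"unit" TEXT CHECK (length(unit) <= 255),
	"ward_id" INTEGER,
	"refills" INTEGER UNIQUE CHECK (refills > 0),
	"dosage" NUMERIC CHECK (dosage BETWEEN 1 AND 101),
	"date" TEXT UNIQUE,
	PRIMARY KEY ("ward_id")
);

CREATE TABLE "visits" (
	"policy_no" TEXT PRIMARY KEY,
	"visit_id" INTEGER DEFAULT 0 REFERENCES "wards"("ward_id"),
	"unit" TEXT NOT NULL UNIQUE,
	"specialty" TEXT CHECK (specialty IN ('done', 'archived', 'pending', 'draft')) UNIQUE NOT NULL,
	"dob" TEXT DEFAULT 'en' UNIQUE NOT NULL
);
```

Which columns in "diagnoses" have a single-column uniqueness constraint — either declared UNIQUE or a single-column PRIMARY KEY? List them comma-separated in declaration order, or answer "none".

refills, severity, diagnosis_id

- refills: declared UNIQUE → unique.
- provider: no UNIQUE or single-column PK constraint.
- name: no UNIQUE or single-column PK constraint.
- date: no UNIQUE or single-column PK constraint.
- bed: no UNIQUE or single-column PK constraint.
- duration: no UNIQUE or single-column PK constraint.
- severity: declared UNIQUE → unique.
- diagnosis_id: single-column PRIMARY KEY → unique.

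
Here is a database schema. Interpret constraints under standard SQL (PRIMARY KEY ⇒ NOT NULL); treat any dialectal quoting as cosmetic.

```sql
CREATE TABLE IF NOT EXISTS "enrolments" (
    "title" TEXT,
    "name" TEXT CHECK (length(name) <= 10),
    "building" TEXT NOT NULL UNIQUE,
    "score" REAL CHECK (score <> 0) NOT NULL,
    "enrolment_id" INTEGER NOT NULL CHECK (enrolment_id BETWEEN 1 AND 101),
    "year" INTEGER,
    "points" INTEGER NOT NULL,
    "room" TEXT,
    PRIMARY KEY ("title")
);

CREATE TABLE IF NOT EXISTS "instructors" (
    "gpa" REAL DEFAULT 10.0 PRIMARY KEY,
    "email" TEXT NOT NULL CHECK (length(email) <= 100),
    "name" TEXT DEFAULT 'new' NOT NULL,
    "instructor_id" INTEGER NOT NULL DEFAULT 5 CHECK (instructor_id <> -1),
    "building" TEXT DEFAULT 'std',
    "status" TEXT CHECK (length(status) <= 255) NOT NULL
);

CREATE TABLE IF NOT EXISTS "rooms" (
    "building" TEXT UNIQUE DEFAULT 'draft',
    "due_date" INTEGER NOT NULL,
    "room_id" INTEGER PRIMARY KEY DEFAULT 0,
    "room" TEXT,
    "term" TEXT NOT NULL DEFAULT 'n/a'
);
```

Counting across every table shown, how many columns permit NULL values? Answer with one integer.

6

enrolments: 3 nullable (name, year, room — PK (title) and explicit NOT NULL columns excluded).
instructors: 1 nullable (building — PK (gpa) and explicit NOT NULL columns excluded).
rooms: 2 nullable (building, room — PK (room_id) and explicit NOT NULL columns excluded).
Total: 3 + 1 + 2 = 6.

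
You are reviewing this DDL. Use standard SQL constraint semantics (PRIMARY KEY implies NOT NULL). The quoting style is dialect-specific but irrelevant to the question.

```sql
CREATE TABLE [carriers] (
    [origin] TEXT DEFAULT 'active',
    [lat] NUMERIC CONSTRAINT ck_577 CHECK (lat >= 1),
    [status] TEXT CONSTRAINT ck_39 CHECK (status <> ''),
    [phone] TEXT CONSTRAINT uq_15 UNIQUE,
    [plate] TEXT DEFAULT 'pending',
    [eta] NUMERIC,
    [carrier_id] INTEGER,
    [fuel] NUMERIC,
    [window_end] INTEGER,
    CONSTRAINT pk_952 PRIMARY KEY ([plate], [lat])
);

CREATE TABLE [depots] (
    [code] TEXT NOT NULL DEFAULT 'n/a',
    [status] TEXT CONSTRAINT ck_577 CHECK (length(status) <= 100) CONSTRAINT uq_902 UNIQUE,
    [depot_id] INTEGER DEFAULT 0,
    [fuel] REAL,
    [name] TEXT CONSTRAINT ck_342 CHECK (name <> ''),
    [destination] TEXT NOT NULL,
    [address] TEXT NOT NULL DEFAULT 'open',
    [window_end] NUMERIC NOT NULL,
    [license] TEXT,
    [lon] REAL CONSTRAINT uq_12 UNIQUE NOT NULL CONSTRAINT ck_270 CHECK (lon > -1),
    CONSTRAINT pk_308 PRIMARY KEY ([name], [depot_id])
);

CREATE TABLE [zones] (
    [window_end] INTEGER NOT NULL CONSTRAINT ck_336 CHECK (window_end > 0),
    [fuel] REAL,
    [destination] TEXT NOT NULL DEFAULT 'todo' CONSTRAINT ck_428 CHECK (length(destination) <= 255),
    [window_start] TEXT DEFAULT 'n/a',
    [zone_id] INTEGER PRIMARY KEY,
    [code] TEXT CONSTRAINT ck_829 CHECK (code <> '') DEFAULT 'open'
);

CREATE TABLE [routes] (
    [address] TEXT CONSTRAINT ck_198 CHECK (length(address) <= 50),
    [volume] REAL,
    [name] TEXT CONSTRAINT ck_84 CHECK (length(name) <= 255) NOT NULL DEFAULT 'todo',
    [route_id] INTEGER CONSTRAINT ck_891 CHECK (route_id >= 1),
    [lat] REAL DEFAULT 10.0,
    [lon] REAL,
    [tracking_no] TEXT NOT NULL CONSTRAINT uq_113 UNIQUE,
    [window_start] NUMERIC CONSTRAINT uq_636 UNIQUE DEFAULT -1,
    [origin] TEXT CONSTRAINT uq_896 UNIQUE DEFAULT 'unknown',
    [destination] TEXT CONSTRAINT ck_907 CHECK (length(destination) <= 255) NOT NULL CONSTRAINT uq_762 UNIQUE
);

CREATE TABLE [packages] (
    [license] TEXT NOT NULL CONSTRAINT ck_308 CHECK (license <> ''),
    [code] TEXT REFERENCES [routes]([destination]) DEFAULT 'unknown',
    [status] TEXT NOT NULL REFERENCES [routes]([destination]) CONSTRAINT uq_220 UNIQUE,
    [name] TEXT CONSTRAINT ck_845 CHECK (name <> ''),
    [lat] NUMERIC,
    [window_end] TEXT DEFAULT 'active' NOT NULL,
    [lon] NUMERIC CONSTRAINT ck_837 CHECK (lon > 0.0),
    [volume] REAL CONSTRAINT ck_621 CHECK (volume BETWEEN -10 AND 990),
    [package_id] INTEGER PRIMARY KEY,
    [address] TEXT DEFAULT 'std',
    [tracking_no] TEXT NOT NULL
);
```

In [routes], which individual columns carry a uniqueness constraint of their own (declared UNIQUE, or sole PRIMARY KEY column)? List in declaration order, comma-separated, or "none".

tracking_no, window_start, origin, destination

- address: no UNIQUE or single-column PK constraint.
- volume: no UNIQUE or single-column PK constraint.
- name: no UNIQUE or single-column PK constraint.
- route_id: no UNIQUE or single-column PK constraint.
- lat: no UNIQUE or single-column PK constraint.
- lon: no UNIQUE or single-column PK constraint.
- tracking_no: declared UNIQUE → unique.
- window_start: declared UNIQUE → unique.
- origin: declared UNIQUE → unique.
- destination: declared UNIQUE → unique.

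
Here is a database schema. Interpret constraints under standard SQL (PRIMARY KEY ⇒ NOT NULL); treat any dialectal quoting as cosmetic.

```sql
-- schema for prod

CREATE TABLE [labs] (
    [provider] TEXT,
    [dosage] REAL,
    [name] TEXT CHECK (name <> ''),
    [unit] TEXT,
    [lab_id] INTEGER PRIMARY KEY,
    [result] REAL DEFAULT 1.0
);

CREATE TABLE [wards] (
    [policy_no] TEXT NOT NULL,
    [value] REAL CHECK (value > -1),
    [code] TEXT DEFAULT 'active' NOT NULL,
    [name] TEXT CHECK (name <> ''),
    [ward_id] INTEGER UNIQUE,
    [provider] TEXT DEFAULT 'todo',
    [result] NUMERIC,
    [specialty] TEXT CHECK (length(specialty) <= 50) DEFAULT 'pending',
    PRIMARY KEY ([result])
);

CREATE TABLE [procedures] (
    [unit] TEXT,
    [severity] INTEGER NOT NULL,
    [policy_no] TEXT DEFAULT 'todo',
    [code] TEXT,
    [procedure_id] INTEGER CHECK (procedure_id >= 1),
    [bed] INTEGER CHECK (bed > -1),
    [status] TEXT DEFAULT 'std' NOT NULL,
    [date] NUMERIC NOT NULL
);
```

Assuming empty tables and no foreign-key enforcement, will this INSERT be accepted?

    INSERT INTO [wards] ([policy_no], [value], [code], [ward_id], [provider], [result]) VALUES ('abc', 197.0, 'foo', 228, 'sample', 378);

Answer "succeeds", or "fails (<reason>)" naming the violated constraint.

NOT NULL columns: code is supplied; policy_no is supplied; result is supplied.
CHECK constraints: 197.0 satisfies (value > -1).
No constraint is violated.

succeeds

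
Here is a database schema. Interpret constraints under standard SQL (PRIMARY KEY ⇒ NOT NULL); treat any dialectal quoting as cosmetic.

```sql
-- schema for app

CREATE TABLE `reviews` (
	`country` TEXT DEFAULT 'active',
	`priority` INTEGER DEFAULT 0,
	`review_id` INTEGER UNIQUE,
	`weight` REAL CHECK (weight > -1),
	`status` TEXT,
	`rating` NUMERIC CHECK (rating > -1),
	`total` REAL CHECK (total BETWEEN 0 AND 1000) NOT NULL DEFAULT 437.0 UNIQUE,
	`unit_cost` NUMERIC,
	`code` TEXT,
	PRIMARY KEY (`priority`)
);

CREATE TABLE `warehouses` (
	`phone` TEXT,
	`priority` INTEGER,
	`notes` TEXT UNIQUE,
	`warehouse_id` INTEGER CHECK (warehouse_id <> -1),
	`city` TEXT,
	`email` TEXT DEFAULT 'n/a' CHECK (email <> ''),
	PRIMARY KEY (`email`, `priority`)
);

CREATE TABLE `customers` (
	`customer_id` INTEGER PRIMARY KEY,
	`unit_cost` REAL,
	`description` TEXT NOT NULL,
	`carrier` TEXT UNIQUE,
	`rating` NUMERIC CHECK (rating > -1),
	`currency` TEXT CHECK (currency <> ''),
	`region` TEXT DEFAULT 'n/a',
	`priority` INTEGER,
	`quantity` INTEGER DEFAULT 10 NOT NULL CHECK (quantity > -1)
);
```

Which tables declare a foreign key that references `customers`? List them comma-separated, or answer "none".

No REFERENCES clause anywhere in the schema names customers.

none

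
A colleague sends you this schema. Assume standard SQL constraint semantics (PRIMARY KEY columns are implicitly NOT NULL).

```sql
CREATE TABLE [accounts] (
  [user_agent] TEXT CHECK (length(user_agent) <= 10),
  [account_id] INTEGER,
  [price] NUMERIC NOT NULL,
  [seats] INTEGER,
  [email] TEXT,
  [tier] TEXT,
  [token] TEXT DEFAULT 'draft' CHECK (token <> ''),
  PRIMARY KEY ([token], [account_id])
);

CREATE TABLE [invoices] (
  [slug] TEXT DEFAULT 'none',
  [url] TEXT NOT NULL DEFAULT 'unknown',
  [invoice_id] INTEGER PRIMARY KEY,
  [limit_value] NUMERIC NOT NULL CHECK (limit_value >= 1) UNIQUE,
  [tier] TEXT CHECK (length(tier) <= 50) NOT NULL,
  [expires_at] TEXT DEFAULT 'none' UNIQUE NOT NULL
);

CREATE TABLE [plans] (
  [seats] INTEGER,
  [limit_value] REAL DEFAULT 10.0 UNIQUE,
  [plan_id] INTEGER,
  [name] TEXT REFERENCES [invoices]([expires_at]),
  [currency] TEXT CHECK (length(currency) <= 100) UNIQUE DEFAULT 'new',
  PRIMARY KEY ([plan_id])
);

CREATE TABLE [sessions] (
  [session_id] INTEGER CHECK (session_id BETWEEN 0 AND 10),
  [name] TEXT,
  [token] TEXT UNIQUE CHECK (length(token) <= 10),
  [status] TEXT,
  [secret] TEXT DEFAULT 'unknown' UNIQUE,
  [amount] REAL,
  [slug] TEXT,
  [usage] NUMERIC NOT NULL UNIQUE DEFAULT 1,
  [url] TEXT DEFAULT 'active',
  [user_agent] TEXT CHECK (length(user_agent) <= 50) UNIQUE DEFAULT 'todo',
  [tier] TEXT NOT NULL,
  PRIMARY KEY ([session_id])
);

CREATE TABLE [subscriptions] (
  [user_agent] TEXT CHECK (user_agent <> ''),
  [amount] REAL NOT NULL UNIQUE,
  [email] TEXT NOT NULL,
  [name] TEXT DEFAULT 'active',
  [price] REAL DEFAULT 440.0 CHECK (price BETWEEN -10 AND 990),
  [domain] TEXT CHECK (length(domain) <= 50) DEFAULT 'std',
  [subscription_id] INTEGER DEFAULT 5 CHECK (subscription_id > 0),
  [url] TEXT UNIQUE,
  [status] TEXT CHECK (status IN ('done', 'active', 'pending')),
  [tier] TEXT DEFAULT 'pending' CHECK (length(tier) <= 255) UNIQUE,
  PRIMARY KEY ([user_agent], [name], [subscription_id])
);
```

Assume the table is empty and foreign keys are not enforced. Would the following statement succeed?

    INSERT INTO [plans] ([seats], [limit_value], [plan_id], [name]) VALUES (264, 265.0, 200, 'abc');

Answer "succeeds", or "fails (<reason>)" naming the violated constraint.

NOT NULL columns: plan_id is supplied.
No constraint is violated.

succeeds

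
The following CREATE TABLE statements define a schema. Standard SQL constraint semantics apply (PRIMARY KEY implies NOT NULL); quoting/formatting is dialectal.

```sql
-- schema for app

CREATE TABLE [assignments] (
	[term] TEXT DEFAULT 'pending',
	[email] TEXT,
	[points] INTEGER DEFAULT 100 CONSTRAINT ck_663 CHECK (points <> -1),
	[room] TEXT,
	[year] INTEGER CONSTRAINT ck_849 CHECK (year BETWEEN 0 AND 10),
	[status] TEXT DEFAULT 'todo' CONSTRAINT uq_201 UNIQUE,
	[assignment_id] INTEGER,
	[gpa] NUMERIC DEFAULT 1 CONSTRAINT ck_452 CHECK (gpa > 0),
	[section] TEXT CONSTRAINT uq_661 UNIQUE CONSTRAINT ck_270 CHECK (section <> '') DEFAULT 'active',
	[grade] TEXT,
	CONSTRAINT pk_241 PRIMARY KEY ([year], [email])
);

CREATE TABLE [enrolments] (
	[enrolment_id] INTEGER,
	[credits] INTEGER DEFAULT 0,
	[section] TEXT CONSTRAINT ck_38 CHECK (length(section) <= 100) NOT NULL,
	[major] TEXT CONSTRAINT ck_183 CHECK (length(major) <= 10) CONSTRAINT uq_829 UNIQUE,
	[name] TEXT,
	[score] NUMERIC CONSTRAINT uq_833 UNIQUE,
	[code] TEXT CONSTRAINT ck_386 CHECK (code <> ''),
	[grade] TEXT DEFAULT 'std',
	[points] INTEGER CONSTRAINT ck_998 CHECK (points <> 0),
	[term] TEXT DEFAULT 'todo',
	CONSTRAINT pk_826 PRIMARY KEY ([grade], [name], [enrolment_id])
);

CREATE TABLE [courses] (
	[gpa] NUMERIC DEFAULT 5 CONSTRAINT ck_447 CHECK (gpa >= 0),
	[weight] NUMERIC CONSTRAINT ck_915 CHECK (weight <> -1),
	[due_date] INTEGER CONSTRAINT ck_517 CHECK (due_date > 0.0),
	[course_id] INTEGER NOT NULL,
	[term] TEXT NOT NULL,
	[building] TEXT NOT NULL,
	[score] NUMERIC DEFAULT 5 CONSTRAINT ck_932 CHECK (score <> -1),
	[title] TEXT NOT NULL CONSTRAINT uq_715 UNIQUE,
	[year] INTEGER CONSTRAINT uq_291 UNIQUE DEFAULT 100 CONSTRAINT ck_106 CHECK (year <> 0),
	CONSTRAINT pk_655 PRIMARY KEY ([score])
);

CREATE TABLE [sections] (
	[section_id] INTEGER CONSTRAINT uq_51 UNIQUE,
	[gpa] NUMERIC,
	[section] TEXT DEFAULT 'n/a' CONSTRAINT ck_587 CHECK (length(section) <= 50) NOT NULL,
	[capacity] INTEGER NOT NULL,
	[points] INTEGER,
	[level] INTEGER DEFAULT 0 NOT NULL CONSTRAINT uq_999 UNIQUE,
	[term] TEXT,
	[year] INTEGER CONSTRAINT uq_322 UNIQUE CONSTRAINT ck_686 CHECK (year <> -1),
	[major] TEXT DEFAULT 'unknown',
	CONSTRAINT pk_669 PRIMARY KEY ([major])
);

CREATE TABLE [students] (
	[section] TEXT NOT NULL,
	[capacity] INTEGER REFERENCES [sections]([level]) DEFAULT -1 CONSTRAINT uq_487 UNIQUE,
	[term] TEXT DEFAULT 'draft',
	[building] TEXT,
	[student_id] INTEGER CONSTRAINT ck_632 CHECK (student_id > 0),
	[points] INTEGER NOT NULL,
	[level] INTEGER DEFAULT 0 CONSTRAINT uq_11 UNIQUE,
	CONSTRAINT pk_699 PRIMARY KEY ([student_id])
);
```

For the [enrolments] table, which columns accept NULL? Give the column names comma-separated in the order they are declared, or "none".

- enrolment_id: part of the PRIMARY KEY, which implies NOT NULL → not nullable.
- credits: DEFAULT only fills an omitted column; an explicit NULL is still allowed → nullable.
- section: declared NOT NULL → not nullable.
- major: CHECK does not forbid NULL (a CHECK constraint passes when its expression is NULL) → nullable.
- name: part of the PRIMARY KEY, which implies NOT NULL → not nullable.
- score: UNIQUE does not imply NOT NULL → nullable.
- code: CHECK does not forbid NULL (a CHECK constraint passes when its expression is NULL) → nullable.
- grade: part of the PRIMARY KEY, which implies NOT NULL → not nullable.
- points: CHECK does not forbid NULL (a CHECK constraint passes when its expression is NULL) → nullable.
- term: DEFAULT only fills an omitted column; an explicit NULL is still allowed → nullable.

credits, major, score, code, points, term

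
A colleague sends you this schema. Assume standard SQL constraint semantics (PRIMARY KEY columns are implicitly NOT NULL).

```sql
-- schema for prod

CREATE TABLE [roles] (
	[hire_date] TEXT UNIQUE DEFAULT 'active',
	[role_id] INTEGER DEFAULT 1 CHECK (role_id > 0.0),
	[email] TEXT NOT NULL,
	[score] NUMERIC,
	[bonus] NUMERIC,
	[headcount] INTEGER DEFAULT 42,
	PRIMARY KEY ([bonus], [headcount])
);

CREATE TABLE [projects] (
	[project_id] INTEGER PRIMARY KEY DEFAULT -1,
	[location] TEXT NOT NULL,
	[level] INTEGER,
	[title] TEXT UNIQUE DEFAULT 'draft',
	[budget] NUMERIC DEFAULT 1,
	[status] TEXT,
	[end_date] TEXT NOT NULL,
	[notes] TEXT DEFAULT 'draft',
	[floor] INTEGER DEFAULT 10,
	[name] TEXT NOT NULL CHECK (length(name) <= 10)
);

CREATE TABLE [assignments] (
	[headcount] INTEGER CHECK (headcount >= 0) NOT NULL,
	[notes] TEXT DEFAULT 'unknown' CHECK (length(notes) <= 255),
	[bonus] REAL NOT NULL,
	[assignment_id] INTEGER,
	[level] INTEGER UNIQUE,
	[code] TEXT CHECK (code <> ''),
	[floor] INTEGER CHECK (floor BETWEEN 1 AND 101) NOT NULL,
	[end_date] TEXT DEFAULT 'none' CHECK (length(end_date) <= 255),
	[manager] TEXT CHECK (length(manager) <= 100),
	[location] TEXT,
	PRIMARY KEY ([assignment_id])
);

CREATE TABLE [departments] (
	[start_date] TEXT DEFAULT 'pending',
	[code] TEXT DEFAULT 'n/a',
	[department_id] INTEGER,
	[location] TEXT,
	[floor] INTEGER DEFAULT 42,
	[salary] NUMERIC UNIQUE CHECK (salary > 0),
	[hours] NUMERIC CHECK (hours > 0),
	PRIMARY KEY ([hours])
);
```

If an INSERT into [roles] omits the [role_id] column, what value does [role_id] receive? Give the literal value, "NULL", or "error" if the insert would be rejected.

role_id has an explicit DEFAULT 1.
When the column is omitted from an INSERT, that default is used.

1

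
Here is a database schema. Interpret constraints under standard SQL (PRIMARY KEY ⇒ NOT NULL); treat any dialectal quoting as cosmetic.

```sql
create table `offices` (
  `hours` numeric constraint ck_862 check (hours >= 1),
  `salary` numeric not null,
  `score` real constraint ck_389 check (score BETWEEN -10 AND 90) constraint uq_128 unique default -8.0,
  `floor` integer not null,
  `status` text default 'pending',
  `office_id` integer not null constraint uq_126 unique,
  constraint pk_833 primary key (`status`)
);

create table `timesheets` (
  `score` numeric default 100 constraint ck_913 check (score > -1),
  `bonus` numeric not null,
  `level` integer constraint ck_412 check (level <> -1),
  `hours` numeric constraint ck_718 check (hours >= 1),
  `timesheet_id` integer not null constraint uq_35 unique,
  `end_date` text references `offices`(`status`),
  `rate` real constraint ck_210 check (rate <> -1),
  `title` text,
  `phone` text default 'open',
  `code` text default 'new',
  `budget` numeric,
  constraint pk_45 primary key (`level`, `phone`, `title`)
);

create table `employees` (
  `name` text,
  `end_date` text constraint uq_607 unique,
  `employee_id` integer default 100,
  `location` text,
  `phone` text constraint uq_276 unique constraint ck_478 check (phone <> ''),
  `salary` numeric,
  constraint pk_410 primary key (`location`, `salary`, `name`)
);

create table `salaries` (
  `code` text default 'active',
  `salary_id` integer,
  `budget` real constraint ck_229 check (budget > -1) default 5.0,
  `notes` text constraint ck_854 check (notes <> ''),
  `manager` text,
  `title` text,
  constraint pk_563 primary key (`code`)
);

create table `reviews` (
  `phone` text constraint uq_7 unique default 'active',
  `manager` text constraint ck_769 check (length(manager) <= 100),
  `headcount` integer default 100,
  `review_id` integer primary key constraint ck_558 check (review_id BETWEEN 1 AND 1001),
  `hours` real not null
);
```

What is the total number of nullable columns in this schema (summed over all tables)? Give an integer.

offices: 2 nullable (hours, score — PK (status) and explicit NOT NULL columns excluded).
timesheets: 6 nullable (score, hours, end_date, rate, code, budget — PK (level, phone, title) and explicit NOT NULL columns excluded).
employees: 3 nullable (end_date, employee_id, phone — PK (location, salary, name) and explicit NOT NULL columns excluded).
salaries: 5 nullable (salary_id, budget, notes, manager, title — PK (code) and explicit NOT NULL columns excluded).
reviews: 3 nullable (phone, manager, headcount — PK (review_id) and explicit NOT NULL columns excluded).
Total: 2 + 6 + 3 + 5 + 3 = 19.

19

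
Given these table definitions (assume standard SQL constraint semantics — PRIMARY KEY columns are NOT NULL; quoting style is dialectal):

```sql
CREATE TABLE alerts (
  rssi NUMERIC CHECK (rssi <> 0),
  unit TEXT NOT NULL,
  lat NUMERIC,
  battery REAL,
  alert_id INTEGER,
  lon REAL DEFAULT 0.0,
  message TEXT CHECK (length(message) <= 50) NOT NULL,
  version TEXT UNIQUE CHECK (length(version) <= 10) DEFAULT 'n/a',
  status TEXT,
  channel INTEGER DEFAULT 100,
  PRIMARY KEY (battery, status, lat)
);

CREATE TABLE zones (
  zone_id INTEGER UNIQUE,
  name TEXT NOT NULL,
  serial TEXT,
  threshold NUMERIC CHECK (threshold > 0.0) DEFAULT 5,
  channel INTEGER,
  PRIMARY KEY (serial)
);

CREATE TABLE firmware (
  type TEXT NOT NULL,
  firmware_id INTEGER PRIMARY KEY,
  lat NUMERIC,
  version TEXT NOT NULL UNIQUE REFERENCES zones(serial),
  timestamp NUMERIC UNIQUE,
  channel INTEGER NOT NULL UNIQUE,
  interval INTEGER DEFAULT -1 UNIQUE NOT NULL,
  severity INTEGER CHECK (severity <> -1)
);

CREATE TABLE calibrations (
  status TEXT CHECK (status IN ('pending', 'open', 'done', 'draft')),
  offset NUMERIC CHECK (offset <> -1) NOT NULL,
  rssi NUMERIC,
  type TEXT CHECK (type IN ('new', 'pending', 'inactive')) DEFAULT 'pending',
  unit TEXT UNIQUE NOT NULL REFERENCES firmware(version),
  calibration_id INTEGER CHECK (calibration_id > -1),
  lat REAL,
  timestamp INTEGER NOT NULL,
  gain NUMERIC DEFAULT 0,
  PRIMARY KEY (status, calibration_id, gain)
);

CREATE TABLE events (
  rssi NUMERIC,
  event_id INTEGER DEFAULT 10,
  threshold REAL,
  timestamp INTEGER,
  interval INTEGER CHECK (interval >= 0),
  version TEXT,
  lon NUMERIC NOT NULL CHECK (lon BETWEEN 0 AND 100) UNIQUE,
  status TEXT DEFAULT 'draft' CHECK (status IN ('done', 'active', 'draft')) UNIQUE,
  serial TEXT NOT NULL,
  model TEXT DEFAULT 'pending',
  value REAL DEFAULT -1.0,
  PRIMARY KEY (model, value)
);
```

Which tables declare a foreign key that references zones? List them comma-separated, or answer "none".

firmware

- firmware.version references zones(serial).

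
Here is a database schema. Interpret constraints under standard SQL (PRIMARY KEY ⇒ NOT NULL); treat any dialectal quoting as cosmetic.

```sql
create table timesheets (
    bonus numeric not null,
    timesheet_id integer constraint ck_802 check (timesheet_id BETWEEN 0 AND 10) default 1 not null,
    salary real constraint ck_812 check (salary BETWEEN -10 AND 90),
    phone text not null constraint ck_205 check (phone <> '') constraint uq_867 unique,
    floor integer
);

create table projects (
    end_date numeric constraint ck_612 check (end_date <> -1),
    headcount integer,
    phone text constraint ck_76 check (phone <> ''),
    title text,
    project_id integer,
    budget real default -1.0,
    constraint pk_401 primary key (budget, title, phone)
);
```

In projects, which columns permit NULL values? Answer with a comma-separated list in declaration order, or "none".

- end_date: CHECK does not forbid NULL (a CHECK constraint passes when its expression is NULL) → nullable.
- headcount: no NOT NULL constraint applies → nullable.
- phone: part of the PRIMARY KEY, which implies NOT NULL → not nullable.
- title: part of the PRIMARY KEY, which implies NOT NULL → not nullable.
- project_id: no NOT NULL constraint applies → nullable.
- budget: part of the PRIMARY KEY, which implies NOT NULL → not nullable.

end_date, headcount, project_id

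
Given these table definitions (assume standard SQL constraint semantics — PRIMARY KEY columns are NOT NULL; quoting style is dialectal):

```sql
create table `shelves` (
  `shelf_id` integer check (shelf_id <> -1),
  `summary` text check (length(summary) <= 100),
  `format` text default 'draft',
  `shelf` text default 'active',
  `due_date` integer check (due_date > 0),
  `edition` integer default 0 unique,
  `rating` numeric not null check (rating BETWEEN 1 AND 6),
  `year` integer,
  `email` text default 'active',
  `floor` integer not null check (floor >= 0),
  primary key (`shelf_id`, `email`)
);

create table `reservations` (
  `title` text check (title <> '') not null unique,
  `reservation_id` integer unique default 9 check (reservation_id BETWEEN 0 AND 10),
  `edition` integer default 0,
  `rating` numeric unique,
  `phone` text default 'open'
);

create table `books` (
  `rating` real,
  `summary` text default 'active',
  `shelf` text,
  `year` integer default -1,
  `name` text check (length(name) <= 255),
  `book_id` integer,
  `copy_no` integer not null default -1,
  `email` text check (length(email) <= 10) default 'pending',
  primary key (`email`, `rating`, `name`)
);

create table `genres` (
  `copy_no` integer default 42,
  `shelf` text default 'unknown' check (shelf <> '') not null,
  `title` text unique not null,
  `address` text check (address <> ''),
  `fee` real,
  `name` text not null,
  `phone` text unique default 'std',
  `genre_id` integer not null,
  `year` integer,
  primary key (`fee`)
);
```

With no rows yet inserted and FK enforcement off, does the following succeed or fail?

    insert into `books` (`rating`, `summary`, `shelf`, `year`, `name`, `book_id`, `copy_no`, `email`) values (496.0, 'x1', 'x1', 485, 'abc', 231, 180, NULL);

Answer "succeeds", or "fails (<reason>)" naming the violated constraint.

email is explicitly set to NULL, but email is part of the PRIMARY KEY (implied NOT NULL).

fails (NOT NULL on email)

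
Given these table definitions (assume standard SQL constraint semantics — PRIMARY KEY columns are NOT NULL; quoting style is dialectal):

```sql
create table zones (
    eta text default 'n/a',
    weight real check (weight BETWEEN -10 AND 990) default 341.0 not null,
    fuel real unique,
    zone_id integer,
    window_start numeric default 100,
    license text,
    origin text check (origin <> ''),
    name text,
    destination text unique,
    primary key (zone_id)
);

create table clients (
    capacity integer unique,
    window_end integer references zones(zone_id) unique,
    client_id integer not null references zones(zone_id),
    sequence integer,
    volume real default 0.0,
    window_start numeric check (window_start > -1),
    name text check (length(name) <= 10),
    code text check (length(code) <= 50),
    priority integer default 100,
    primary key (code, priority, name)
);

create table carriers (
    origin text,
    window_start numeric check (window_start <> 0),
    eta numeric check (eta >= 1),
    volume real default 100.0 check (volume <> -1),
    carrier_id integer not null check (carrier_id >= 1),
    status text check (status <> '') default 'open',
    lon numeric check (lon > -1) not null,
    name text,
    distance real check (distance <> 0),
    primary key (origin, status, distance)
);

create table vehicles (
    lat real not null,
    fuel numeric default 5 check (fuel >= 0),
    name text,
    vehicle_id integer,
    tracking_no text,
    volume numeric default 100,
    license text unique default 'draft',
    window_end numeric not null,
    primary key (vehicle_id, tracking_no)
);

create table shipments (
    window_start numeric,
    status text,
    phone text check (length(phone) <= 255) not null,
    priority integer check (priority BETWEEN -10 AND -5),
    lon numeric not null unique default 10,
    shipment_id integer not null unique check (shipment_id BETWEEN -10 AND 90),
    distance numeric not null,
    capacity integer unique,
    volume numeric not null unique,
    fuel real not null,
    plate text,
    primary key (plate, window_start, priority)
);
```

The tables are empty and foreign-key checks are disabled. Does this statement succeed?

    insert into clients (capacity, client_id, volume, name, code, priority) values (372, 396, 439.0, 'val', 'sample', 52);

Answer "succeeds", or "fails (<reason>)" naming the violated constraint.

succeeds

NOT NULL columns: client_id is supplied; code is supplied; name is supplied; priority is supplied.
CHECK constraints: 'val' satisfies (length(name) <= 10); 'sample' satisfies (length(code) <= 50).
No constraint is violated.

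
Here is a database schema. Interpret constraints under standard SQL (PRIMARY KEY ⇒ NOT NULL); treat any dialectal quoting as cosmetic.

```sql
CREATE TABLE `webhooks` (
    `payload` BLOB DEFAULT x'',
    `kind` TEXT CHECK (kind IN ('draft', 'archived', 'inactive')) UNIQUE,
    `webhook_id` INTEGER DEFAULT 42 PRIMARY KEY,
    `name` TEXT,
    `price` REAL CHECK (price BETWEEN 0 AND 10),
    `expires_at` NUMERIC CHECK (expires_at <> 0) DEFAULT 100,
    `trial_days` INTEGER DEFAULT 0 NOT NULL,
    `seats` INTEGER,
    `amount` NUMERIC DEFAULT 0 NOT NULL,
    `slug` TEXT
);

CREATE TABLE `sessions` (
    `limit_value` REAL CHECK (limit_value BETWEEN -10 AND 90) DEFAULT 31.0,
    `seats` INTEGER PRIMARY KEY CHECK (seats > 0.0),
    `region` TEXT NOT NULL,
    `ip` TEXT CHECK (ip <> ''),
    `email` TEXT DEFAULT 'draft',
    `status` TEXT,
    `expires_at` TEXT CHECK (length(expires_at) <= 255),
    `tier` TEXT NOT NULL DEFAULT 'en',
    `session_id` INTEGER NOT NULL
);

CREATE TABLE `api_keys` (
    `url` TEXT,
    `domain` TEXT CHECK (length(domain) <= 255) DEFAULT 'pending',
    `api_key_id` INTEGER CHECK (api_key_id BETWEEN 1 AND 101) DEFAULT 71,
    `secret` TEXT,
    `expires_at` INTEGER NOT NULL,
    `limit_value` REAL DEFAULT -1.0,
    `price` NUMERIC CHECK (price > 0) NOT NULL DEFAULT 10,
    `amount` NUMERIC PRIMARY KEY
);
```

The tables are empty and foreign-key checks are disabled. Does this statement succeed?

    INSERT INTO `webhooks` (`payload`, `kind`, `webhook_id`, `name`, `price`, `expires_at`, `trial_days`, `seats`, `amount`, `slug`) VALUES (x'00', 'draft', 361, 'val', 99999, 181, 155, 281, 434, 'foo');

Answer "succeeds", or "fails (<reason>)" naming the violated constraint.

The value 99999 for price violates CHECK (price BETWEEN 0 AND 10).

fails (CHECK on price)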